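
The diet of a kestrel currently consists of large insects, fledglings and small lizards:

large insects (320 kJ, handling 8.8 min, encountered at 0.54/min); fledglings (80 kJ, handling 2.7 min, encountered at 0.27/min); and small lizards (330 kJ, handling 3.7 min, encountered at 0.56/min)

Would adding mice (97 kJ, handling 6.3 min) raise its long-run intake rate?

No

Current rate: (0.54×320 + 0.27×80 + 0.56×330)/(1 + 0.54×8.8 + 0.27×2.7 + 0.56×3.7) = 44.34 kJ/min.
mice: E/h = 97/6.3 = 15.4 kJ/min.
Since 15.4 < R, time spent handling mice is better spent searching.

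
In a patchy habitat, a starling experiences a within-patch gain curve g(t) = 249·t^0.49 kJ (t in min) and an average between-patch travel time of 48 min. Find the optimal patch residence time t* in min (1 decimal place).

Optimal t* satisfies g'(t*) = g(t*)/(T + t*).
g'(t) = 0.49·249·t^-0.51. Setting 0.49·249·t^-0.51 = 249·t^0.49/(48+t) gives 0.49(48+t) = t, so 0.51·t = 0.49×48.
t* = 0.49×48/0.51 = 46.12 min.

46.1 min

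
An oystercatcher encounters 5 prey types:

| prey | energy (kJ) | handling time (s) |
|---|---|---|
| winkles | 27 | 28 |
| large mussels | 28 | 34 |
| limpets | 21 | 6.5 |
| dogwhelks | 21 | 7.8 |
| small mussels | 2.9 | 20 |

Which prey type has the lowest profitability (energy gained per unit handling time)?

In descending order of E/h:
limpets: 21/6.5 = 3.23 kJ/s
dogwhelks: 21/7.8 = 2.69 kJ/s
winkles: 27/28 = 0.964 kJ/s
large mussels: 28/34 = 0.824 kJ/s
small mussels: 2.9/20 = 0.145 kJ/s

small mussels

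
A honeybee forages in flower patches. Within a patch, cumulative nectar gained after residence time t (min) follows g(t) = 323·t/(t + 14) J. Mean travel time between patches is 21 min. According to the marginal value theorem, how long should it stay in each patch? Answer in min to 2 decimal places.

Maximise g(t)/(T+t): set derivative to zero → g'(t)(T+t) = g(t).
g'(t) = 323·14/(t + 14)². Setting 323·14/(t+14)² = 323t/[(t+14)(21+t)] gives 14(21+t) = t(t+14), so t² = 14×21 = 294.
t* = √294 = 17.15 min.

17.15 min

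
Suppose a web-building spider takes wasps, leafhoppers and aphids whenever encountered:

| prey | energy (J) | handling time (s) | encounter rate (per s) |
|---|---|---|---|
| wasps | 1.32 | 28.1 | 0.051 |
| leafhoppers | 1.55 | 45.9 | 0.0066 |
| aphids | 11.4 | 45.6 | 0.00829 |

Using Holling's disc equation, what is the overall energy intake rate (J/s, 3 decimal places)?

R = (0.051×1.32 + 0.0066×1.55 + 0.00829×11.4) / (1 + 0.051×28.1 + 0.0066×45.9 + 0.00829×45.6) = 0.1721/3.114 = 0.05525 J/s.

0.055 J/s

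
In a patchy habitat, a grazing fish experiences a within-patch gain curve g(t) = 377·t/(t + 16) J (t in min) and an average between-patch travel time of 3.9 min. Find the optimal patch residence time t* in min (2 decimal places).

Maximise g(t)/(T+t): set derivative to zero → g'(t)(T+t) = g(t).
g'(t) = 377·16/(t + 16)². Setting 377·16/(t+16)² = 377t/[(t+16)(3.9+t)] gives 16(3.9+t) = t(t+16), so t² = 16×3.9 = 62.4.
t* = √62.4 = 7.899 min.

7.90 min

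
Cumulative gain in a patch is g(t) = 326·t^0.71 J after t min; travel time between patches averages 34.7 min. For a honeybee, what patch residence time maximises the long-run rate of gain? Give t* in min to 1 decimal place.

85.0 min

By the marginal value theorem, leave when the instantaneous gain rate g'(t) equals the habitat-wide average g(t)/(T + t).
g'(t) = 0.71·326·t^-0.29. Setting 0.71·326·t^-0.29 = 326·t^0.71/(34.7+t) gives 0.71(34.7+t) = t, so 0.29·t = 0.71×34.7.
t* = 0.71×34.7/0.29 = 84.96 min.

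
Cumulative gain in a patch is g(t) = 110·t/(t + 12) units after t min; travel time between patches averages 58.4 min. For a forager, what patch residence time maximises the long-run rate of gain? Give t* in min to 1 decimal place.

26.5 min

Optimal t* satisfies g'(t*) = g(t*)/(T + t*).
g'(t) = 110·12/(t + 12)². Setting 110·12/(t+12)² = 110t/[(t+12)(58.4+t)] gives 12(58.4+t) = t(t+12), so t² = 12×58.4 = 700.8.
t* = √700.8 = 26.47 min.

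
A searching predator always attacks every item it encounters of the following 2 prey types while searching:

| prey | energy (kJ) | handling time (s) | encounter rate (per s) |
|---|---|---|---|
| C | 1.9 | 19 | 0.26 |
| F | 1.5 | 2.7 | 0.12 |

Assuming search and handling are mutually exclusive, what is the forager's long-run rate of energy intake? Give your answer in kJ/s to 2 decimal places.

0.11 kJ/s

Energy encountered per unit search time: 0.26×1.9 + 0.12×1.5 = 0.674 kJ/s.
Handling time per unit search time: 0.26×19 + 0.12×2.7 = 5.264.
Rate = 0.674/(1 + 5.264) = 0.1076 kJ/s.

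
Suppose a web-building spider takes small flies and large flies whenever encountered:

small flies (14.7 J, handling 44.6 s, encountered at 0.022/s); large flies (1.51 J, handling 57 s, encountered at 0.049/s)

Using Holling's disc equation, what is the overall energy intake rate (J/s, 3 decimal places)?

Energy encountered per unit search time: 0.022×14.7 + 0.049×1.51 = 0.3974 J/s.
Handling time per unit search time: 0.022×44.6 + 0.049×57 = 3.774.
Rate = 0.3974/(1 + 3.774) = 0.08324 J/s.

0.083 J/s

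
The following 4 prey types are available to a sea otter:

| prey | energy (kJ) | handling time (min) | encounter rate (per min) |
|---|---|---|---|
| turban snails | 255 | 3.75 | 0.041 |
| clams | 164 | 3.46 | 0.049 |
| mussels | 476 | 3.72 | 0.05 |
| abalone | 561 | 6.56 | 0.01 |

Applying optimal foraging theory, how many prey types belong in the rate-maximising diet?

4

Rank by E/h (kJ/min): mussels 128, abalone 85.5, turban snails 68, clams 47.4. Include each in turn until the next type's E/h falls below the running intake rate.
Rate on top 1: 20.07. abalone: 85.5 > 20.07 → include.
Rate on top 2: 23.5. turban snails: 68 > 23.5 → include.
Rate on top 3: 28.37. clams: 47.4 > 28.37 → include.
Optimal diet: mussels, abalone, turban snails, clams — 4 of 4 types.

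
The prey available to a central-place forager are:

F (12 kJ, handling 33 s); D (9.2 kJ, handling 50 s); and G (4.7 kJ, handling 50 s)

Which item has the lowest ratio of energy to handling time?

Profitability E/h (kJ/s): F = 12/33 = 0.364, D = 9.2/50 = 0.184, G = 4.7/50 = 0.094.
Ranked: F > D > G.

G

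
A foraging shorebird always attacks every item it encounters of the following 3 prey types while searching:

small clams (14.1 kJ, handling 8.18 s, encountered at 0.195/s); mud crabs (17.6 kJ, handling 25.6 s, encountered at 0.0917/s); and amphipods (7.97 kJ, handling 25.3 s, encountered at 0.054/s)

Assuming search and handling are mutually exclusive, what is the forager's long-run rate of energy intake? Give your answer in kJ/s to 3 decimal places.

R = (0.195×14.1 + 0.0917×17.6 + 0.054×7.97) / (1 + 0.195×8.18 + 0.0917×25.6 + 0.054×25.3) = 4.794/6.309 = 0.7599 kJ/s.

0.760 kJ/s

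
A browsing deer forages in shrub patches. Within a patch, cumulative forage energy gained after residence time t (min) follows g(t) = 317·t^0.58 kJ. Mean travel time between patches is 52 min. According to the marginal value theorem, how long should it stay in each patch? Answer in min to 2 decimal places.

Optimal t* satisfies g'(t*) = g(t*)/(T + t*).
g'(t) = 0.58·317·t^-0.42. Setting 0.58·317·t^-0.42 = 317·t^0.58/(52+t) gives 0.58(52+t) = t, so 0.42·t = 0.58×52.
t* = 0.58×52/0.42 = 71.81 min.

71.81 min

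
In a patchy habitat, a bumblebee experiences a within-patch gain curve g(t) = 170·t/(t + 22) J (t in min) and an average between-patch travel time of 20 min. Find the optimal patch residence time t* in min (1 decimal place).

21.0 min

Optimal t* satisfies g'(t*) = g(t*)/(T + t*).
g'(t) = 170·22/(t + 22)². Setting 170·22/(t+22)² = 170t/[(t+22)(20+t)] gives 22(20+t) = t(t+22), so t² = 22×20 = 440.
t* = √440 = 20.98 min.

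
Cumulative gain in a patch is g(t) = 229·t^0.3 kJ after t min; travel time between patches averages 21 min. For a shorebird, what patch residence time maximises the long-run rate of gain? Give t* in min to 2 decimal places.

9.00 min

Optimal t* satisfies g'(t*) = g(t*)/(T + t*).
g'(t) = 0.3·229·t^-0.7. Setting 0.3·229·t^-0.7 = 229·t^0.3/(21+t) gives 0.3(21+t) = t, so 0.70·t = 0.3×21.
t* = 0.3×21/0.70 = 9 min.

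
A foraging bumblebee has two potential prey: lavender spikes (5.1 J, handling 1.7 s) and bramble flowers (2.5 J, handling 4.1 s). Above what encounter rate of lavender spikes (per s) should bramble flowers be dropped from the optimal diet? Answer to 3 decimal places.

At the threshold, the rate on lavender spikes alone equals the profitability of bramble flowers: λ·5.1/(1 + λ·1.7) = 2.5/4.1 = 0.6098.
Rearranging, λ(5.1 − 0.6098×1.7) = 0.6098, so λ = 0.6098/4.063 = 0.1501 per s.

0.150 per s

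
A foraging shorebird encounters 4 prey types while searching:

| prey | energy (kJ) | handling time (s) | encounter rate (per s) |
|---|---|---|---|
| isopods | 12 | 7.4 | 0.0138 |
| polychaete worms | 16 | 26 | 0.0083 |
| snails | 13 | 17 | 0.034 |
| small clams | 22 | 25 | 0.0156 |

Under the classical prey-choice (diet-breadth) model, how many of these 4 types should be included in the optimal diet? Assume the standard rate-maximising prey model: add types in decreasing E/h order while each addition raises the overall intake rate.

Profitabilities (E/h, kJ/s): isopods 1.62, small clams 0.88, snails 0.765, polychaete worms 0.615. Add prey in this order while the next type's profitability exceeds the intake rate on those already taken.
Rate on top 1: 0.1503. small clams: 0.88 > 0.1503 → include.
Rate on top 2: 0.341. snails: 0.765 > 0.341 → include.
Rate on top 3: 0.4593. polychaete worms: 0.615 > 0.4593 → include.
Optimal diet: isopods, small clams, snails, polychaete worms — 4 of 4 types.

4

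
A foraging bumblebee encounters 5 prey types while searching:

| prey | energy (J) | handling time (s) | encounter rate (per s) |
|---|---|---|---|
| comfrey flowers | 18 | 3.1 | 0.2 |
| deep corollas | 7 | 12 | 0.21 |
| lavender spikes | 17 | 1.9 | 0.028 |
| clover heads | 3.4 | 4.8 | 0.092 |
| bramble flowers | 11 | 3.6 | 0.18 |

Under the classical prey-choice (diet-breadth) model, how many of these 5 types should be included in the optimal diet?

E/h in descending order: lavender spikes 8.95, comfrey flowers 5.81, bramble flowers 3.06, clover heads 0.708, deep corollas 0.583 J/s. The optimal diet is the largest prefix of this list for which every included type satisfies E_i/h_i > R on the types above it.
Rate on top 1: 0.452. comfrey flowers: 5.81 > 0.452 → include.
Rate on top 2: 2.436. bramble flowers: 3.06 > 2.436 → include.
Rate on top 3: 2.609. clover heads: 0.708 < 2.609 → exclude; stop.
Optimal diet: lavender spikes, comfrey flowers, bramble flowers — 3 of 5 types.

3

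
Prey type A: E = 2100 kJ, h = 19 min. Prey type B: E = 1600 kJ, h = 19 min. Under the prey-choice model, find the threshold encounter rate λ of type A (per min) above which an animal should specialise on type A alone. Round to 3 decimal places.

0.168 per min

The zero-one rule: include type B iff E₂/h₂ > λE₁/(1+λh₁). Equality gives the switch point.
λE₁h₂ = E₂ + λE₂h₁ ⇒ λ = E₂/(E₁h₂ − E₂h₁) = 1600/(3.99e+04 − 3.04e+04) = 0.1684 per min.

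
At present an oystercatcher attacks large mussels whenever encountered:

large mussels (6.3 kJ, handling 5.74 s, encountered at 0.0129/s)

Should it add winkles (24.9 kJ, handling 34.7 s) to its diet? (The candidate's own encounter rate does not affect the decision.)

Yes

Intake rate on the current diet: R = (0.0129×6.3) / (1 + 0.0129×5.74) = 0.08127/1.074 = 0.07567 kJ/s.
winkles: E/h = 24.9/34.7 = 0.7176 kJ/s.
0.7176 > 0.07567, so adding winkles raises the average — include it.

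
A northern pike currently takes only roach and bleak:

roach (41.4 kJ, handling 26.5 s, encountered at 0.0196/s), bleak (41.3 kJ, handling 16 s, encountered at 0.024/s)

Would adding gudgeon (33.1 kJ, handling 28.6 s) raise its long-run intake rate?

Yes

Current rate: (0.0196×41.4 + 0.024×41.3)/(1 + 0.0196×26.5 + 0.024×16) = 0.9471 kJ/s.
Profitability of gudgeon: 33.1/28.6 = 1.157 kJ/s.
1.157 > 0.9471, so adding gudgeon raises the average — include it.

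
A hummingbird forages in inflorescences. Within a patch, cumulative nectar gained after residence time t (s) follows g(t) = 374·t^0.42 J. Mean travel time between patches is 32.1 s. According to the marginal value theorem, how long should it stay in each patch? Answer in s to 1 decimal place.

23.2 s

By the marginal value theorem, leave when the instantaneous gain rate g'(t) equals the habitat-wide average g(t)/(T + t).
g'(t) = 0.42·374·t^-0.58. Setting 0.42·374·t^-0.58 = 374·t^0.42/(32.1+t) gives 0.42(32.1+t) = t, so 0.58·t = 0.42×32.1.
t* = 0.42×32.1/0.58 = 23.24 s.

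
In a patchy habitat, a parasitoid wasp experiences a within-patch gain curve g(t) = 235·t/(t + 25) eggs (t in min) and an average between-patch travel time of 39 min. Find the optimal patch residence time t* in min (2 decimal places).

31.22 min

By the marginal value theorem, leave when the instantaneous gain rate g'(t) equals the habitat-wide average g(t)/(T + t).
g'(t) = 235·25/(t + 25)². Setting 235·25/(t+25)² = 235t/[(t+25)(39+t)] gives 25(39+t) = t(t+25), so t² = 25×39 = 975.
t* = √975 = 31.22 min.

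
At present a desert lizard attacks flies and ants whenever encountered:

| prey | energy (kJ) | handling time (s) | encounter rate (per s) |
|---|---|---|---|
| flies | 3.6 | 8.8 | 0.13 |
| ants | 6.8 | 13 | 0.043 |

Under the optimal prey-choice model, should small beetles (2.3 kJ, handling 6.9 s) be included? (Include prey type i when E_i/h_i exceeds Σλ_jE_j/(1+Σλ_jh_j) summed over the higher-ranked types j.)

Current rate: (0.13×3.6 + 0.043×6.8)/(1 + 0.13×8.8 + 0.043×13) = 0.2813 kJ/s.
Profitability of small beetles: 2.3/6.9 = 0.3333 kJ/s.
0.3333 > 0.2813, so adding small beetles raises the average — include it.

Yes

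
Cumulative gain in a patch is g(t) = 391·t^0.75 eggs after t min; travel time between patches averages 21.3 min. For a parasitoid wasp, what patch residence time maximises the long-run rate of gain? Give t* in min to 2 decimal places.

63.90 min

Optimal t* satisfies g'(t*) = g(t*)/(T + t*).
g'(t) = 0.75·391·t^-0.25. Setting 0.75·391·t^-0.25 = 391·t^0.75/(21.3+t) gives 0.75(21.3+t) = t, so 0.25·t = 0.75×21.3.
t* = 0.75×21.3/0.25 = 63.9 min.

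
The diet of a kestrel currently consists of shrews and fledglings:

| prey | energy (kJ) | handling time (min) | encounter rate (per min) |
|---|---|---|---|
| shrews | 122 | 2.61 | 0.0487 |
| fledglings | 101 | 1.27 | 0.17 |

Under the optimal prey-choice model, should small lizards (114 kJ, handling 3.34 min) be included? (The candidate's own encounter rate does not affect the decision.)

Yes

On shrews and fledglings alone, R = ΣλE/(1+Σλh) = 23.11/1.343 = 17.21 kJ/min.
Profitability of small lizards: 114/3.34 = 34.13 kJ/min.
Since 34.13 > R, including small lizards increases the long-run rate.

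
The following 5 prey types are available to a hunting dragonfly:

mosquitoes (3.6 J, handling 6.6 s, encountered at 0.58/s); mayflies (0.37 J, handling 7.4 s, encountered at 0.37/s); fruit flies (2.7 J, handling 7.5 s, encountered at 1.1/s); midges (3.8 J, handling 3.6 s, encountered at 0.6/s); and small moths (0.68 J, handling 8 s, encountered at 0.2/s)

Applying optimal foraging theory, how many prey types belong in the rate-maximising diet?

1

Rank by E/h (J/s): midges 1.06, mosquitoes 0.545, fruit flies 0.36, small moths 0.085, mayflies 0.05. Include each in turn until the next type's E/h falls below the running intake rate.
Rate on top 1: 0.7215. mosquitoes: 0.545 < 0.7215 → exclude; stop.
Optimal diet: midges — 1 of 5 types.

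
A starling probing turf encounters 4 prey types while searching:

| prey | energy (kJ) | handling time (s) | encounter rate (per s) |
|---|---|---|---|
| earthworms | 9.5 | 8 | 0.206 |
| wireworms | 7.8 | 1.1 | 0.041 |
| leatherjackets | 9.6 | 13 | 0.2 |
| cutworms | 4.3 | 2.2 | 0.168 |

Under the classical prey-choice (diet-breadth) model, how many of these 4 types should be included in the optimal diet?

3

E/h in descending order: wireworms 7.09, cutworms 1.95, earthworms 1.19, leatherjackets 0.738 kJ/s. The optimal diet is the largest prefix of this list for which every included type satisfies E_i/h_i > R on the types above it.
Rate on top 1: 0.306. cutworms: 1.95 > 0.306 → include.
Rate on top 2: 0.7367. earthworms: 1.19 > 0.7367 → include.
Rate on top 3: 0.9793. leatherjackets: 0.738 < 0.9793 → exclude; stop.
Optimal diet: wireworms, cutworms, earthworms — 3 of 4 types.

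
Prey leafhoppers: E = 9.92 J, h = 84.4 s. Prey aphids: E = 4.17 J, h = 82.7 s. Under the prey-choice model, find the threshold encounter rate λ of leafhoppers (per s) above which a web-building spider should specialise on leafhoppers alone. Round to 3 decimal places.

0.009 per s

At the threshold, the rate on leafhoppers alone equals the profitability of aphids: λ·9.92/(1 + λ·84.4) = 4.17/82.7 = 0.05042.
Rearranging, λ(9.92 − 0.05042×84.4) = 0.05042, so λ = 0.05042/5.664 = 0.008902 per s.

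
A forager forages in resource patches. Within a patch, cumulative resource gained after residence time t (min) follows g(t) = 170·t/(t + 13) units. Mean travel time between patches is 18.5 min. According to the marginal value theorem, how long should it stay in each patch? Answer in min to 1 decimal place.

15.5 min

Maximise g(t)/(T+t): set derivative to zero → g'(t)(T+t) = g(t).
g'(t) = 170·13/(t + 13)². Setting 170·13/(t+13)² = 170t/[(t+13)(18.5+t)] gives 13(18.5+t) = t(t+13), so t² = 13×18.5 = 240.5.
t* = √240.5 = 15.51 min.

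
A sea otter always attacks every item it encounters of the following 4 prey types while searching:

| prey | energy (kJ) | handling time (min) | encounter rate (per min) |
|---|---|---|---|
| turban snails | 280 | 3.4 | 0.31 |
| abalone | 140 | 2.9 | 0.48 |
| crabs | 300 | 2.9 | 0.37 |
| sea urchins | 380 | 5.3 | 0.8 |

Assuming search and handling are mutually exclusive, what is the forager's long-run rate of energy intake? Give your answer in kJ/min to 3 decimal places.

64.962 kJ/min

R = (0.31×280 + 0.48×140 + 0.37×300 + 0.8×380) / (1 + 0.31×3.4 + 0.48×2.9 + 0.37×2.9 + 0.8×5.3) = 569/8.759 = 64.96 kJ/min.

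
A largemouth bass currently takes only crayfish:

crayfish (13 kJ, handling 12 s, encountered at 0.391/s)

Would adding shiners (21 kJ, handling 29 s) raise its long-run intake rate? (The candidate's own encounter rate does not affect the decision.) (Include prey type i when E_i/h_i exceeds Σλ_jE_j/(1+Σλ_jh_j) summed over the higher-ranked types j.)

No

Current rate: (0.391×13)/(1 + 0.391×12) = 0.893 kJ/s.
Profitability of shiners: 21/29 = 0.7241 kJ/s.
Since 0.7241 < R, time spent handling shiners is better spent searching.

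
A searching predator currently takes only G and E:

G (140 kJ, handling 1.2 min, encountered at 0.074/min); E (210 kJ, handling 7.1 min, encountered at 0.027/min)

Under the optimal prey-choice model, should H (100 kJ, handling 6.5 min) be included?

Current rate: (0.074×140 + 0.027×210)/(1 + 0.074×1.2 + 0.027×7.1) = 12.52 kJ/min.
Profitability of H: 100/6.5 = 15.38 kJ/min.
15.38 > 12.52, so adding H raises the average — include it.

Yes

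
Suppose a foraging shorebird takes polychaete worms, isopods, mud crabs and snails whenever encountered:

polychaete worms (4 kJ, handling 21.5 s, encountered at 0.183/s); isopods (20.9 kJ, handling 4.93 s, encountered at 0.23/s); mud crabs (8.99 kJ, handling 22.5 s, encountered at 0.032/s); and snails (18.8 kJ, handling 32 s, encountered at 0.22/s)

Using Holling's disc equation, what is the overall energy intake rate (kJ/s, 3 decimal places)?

0.720 kJ/s

R = Σλ_iE_i / (1 + Σλ_ih_i)
Numerator: 0.183×4 + 0.23×20.9 + 0.032×8.99 + 0.22×18.8 = 9.963
Denominator: 1 + 0.183×21.5 + 0.23×4.93 + 0.032×22.5 + 0.22×32 = 13.83
R = 9.963/13.83 = 0.7205 kJ/s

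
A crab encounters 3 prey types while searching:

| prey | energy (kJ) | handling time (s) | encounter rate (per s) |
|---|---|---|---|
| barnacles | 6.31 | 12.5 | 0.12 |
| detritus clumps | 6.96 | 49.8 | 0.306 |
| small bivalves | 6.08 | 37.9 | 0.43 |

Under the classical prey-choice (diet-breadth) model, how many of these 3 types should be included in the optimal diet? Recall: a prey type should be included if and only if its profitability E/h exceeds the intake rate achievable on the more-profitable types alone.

1

E/h in descending order: barnacles 0.505, small bivalves 0.16, detritus clumps 0.14 kJ/s. The optimal diet is the largest prefix of this list for which every included type satisfies E_i/h_i > R on the types above it.
Rate on top 1: 0.3029. small bivalves: 0.16 < 0.3029 → exclude; stop.
Optimal diet: barnacles — 1 of 3 types.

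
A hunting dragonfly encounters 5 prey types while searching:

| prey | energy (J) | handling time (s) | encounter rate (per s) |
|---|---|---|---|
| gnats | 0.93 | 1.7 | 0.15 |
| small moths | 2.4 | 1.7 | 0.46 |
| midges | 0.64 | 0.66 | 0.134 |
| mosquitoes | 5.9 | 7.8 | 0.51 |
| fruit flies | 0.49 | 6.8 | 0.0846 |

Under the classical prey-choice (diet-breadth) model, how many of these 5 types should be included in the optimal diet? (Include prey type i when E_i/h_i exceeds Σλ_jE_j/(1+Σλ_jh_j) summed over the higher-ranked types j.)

3

Rank by E/h (J/s): small moths 1.41, midges 0.97, mosquitoes 0.756, gnats 0.547, fruit flies 0.0721. Include each in turn until the next type's E/h falls below the running intake rate.
Rate on top 1: 0.6195. midges: 0.97 > 0.6195 → include.
Rate on top 2: 0.6361. mosquitoes: 0.756 > 0.6361 → include.
Rate on top 3: 0.7179. gnats: 0.547 < 0.7179 → exclude; stop.
Optimal diet: small moths, midges, mosquitoes — 3 of 5 types.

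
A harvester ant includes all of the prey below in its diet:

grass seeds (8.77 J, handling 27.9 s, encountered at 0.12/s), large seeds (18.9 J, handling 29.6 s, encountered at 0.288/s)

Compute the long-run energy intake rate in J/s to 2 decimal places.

R = Σλ_iE_i / (1 + Σλ_ih_i)
Numerator: 0.12×8.77 + 0.288×18.9 = 6.496
Denominator: 1 + 0.12×27.9 + 0.288×29.6 = 12.87
R = 6.496/12.87 = 0.5046 J/s

0.50 J/s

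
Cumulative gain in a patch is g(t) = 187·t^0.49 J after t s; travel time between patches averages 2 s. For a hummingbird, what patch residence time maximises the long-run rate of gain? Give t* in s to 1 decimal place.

1.9 s

Optimal t* satisfies g'(t*) = g(t*)/(T + t*).
g'(t) = 0.49·187·t^-0.51. Setting 0.49·187·t^-0.51 = 187·t^0.49/(2+t) gives 0.49(2+t) = t, so 0.51·t = 0.49×2.
t* = 0.49×2/0.51 = 1.922 s.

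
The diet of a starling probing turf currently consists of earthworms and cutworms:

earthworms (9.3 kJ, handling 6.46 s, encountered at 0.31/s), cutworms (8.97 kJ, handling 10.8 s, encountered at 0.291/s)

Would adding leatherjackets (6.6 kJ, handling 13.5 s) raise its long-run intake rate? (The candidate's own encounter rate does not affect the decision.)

Intake rate on the current diet: R = (0.31×9.3 + 0.291×8.97) / (1 + 0.31×6.46 + 0.291×10.8) = 5.493/6.145 = 0.8939 kJ/s.
leatherjackets: E/h = 6.6/13.5 = 0.4889 kJ/s.
Since 0.4889 < R, time spent handling leatherjackets is better spent searching.

No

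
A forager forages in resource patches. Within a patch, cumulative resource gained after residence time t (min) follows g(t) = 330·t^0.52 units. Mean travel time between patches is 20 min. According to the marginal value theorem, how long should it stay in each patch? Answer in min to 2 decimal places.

Maximise g(t)/(T+t): set derivative to zero → g'(t)(T+t) = g(t).
g'(t) = 0.52·330·t^-0.48. Setting 0.52·330·t^-0.48 = 330·t^0.52/(20+t) gives 0.52(20+t) = t, so 0.48·t = 0.52×20.
t* = 0.52×20/0.48 = 21.67 min.

21.67 min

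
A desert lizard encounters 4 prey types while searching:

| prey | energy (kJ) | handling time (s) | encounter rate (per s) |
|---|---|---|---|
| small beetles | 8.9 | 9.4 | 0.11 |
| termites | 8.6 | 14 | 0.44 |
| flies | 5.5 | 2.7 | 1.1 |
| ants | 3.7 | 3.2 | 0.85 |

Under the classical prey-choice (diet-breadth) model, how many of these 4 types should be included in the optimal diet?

Rank by E/h (kJ/s): flies 2.04, ants 1.16, small beetles 0.947, termites 0.614. Include each in turn until the next type's E/h falls below the running intake rate.
Rate on top 1: 1.524. ants: 1.16 < 1.524 → exclude; stop.
Optimal diet: flies — 1 of 4 types.

1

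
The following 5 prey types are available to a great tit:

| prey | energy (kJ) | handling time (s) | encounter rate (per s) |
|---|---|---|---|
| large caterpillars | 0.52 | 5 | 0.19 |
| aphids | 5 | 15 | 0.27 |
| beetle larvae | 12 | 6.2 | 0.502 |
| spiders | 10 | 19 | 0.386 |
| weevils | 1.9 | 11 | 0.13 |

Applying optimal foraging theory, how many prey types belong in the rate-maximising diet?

Rank by E/h (kJ/s): beetle larvae 1.94, spiders 0.526, aphids 0.333, weevils 0.173, large caterpillars 0.104. Include each in turn until the next type's E/h falls below the running intake rate.
Rate on top 1: 1.465. spiders: 0.526 < 1.465 → exclude; stop.
Optimal diet: beetle larvae — 1 of 5 types.

1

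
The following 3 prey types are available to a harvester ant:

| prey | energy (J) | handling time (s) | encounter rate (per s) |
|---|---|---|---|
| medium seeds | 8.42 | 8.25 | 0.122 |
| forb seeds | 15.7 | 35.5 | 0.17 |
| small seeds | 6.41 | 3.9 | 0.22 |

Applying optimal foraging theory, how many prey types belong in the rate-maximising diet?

2

Profitabilities (E/h, J/s): small seeds 1.64, medium seeds 1.02, forb seeds 0.442. Add prey in this order while the next type's profitability exceeds the intake rate on those already taken.
Rate on top 1: 0.759. medium seeds: 1.02 > 0.759 → include.
Rate on top 2: 0.8509. forb seeds: 0.442 < 0.8509 → exclude; stop.
Optimal diet: small seeds, medium seeds — 2 of 3 types.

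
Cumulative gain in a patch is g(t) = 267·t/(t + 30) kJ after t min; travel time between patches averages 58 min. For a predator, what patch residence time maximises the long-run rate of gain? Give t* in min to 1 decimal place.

41.7 min

By the marginal value theorem, leave when the instantaneous gain rate g'(t) equals the habitat-wide average g(t)/(T + t).
g'(t) = 267·30/(t + 30)². Setting 267·30/(t+30)² = 267t/[(t+30)(58+t)] gives 30(58+t) = t(t+30), so t² = 30×58 = 1740.
t* = √1740 = 41.71 min.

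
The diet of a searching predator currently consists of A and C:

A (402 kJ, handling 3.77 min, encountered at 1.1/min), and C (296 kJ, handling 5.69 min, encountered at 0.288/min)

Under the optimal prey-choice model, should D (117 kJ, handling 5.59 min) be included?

Current rate: (1.1×402 + 0.288×296)/(1 + 1.1×3.77 + 0.288×5.69) = 77.73 kJ/min.
Profitability of D: 117/5.59 = 20.93 kJ/min.
Since 20.93 < R, time spent handling D is better spent searching.

No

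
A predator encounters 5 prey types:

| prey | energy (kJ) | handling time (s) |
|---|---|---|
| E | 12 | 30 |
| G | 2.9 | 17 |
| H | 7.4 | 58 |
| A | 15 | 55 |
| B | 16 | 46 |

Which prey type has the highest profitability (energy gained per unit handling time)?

Profitability E/h (kJ/s): E = 12/30 = 0.4, G = 2.9/17 = 0.171, H = 7.4/58 = 0.128, A = 15/55 = 0.273, B = 16/46 = 0.348.
Ranked: E > B > A > G > H.

E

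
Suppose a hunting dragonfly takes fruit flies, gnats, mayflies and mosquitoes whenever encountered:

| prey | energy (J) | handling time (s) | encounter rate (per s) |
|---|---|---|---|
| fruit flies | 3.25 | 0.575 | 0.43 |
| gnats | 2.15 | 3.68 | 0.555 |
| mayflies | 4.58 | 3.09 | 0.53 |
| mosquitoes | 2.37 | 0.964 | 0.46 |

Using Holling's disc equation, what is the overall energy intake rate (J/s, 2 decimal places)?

Energy encountered per unit search time: 0.43×3.25 + 0.555×2.15 + 0.53×4.58 + 0.46×2.37 = 6.108 J/s.
Handling time per unit search time: 0.43×0.575 + 0.555×3.68 + 0.53×3.09 + 0.46×0.964 = 4.371.
Rate = 6.108/(1 + 4.371) = 1.137 J/s.

1.14 J/s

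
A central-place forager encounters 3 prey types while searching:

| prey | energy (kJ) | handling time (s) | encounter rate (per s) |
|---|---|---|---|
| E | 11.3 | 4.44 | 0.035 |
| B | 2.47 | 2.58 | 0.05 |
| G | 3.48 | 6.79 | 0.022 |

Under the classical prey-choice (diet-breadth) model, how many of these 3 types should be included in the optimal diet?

Profitabilities (E/h, kJ/s): E 2.55, B 0.957, G 0.513. Add prey in this order while the next type's profitability exceeds the intake rate on those already taken.
Rate on top 1: 0.3423. B: 0.957 > 0.3423 → include.
Rate on top 2: 0.4041. G: 0.513 > 0.4041 → include.
Optimal diet: E, B, G — 3 of 3 types.

3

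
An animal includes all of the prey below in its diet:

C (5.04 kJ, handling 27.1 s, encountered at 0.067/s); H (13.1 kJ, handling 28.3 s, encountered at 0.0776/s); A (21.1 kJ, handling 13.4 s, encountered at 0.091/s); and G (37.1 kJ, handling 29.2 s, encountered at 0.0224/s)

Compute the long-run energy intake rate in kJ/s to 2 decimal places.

0.60 kJ/s

R = (0.067×5.04 + 0.0776×13.1 + 0.091×21.1 + 0.0224×37.1) / (1 + 0.067×27.1 + 0.0776×28.3 + 0.091×13.4 + 0.0224×29.2) = 4.105/6.885 = 0.5963 kJ/s.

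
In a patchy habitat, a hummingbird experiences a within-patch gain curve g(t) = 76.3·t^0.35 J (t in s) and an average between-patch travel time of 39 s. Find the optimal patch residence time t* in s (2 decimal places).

21.00 s

Maximise g(t)/(T+t): set derivative to zero → g'(t)(T+t) = g(t).
g'(t) = 0.35·76.3·t^-0.65. Setting 0.35·76.3·t^-0.65 = 76.3·t^0.35/(39+t) gives 0.35(39+t) = t, so 0.65·t = 0.35×39.
t* = 0.35×39/0.65 = 21 s.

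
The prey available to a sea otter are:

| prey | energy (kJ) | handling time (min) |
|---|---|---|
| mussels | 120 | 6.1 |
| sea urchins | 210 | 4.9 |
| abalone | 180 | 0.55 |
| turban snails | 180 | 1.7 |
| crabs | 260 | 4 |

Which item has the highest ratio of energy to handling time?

abalone

In descending order of E/h:
abalone: 180/0.55 = 327 kJ/min
turban snails: 180/1.7 = 106 kJ/min
crabs: 260/4 = 65 kJ/min
sea urchins: 210/4.9 = 42.9 kJ/min
mussels: 120/6.1 = 19.7 kJ/min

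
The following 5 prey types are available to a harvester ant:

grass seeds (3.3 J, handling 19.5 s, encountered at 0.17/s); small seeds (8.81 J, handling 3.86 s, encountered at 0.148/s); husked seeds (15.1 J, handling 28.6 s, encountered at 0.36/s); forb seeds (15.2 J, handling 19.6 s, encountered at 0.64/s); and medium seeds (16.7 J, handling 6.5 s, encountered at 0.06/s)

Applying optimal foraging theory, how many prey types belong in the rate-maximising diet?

Profitabilities (E/h, J/s): medium seeds 2.57, small seeds 2.28, forb seeds 0.776, husked seeds 0.528, grass seeds 0.169. Add prey in this order while the next type's profitability exceeds the intake rate on those already taken.
Rate on top 1: 0.7209. small seeds: 2.28 > 0.7209 → include.
Rate on top 2: 1.176. forb seeds: 0.776 < 1.176 → exclude; stop.
Optimal diet: medium seeds, small seeds — 2 of 5 types.

2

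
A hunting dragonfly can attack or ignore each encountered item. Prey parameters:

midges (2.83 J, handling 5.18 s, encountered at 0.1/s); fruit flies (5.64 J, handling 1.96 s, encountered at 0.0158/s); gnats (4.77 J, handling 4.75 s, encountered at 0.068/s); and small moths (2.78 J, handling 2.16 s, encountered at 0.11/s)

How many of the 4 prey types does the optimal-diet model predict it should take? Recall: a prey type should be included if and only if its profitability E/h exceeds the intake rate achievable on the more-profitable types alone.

E/h in descending order: fruit flies 2.88, small moths 1.29, gnats 1, midges 0.546 J/s. The optimal diet is the largest prefix of this list for which every included type satisfies E_i/h_i > R on the types above it.
Rate on top 1: 0.08644. small moths: 1.29 > 0.08644 → include.
Rate on top 2: 0.3113. gnats: 1 > 0.3113 → include.
Rate on top 3: 0.4519. midges: 0.546 > 0.4519 → include.
Optimal diet: fruit flies, small moths, gnats, midges — 4 of 4 types.

4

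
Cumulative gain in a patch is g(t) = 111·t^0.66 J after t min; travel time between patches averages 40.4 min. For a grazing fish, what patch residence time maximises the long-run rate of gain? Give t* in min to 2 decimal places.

Maximise g(t)/(T+t): set derivative to zero → g'(t)(T+t) = g(t).
g'(t) = 0.66·111·t^-0.34. Setting 0.66·111·t^-0.34 = 111·t^0.66/(40.4+t) gives 0.66(40.4+t) = t, so 0.34·t = 0.66×40.4.
t* = 0.66×40.4/0.34 = 78.42 min.

78.42 min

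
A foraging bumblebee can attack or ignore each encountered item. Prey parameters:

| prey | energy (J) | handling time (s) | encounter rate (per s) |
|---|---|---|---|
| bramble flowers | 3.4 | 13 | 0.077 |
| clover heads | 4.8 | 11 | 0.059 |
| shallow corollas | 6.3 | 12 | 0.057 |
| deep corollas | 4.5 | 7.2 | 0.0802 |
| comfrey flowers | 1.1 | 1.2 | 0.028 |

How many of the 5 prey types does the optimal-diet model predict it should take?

4

E/h in descending order: comfrey flowers 0.917, deep corollas 0.625, shallow corollas 0.525, clover heads 0.436, bramble flowers 0.262 J/s. The optimal diet is the largest prefix of this list for which every included type satisfies E_i/h_i > R on the types above it.
Rate on top 1: 0.0298. deep corollas: 0.625 > 0.0298 → include.
Rate on top 2: 0.2431. shallow corollas: 0.525 > 0.2431 → include.
Rate on top 3: 0.3271. clover heads: 0.436 > 0.3271 → include.
Rate on top 4: 0.3512. bramble flowers: 0.262 < 0.3512 → exclude; stop.
Optimal diet: comfrey flowers, deep corollas, shallow corollas, clover heads — 4 of 5 types.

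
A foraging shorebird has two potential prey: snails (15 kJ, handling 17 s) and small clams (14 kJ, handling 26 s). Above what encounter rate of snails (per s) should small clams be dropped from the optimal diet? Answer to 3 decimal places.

The zero-one rule: include small clams iff E₂/h₂ > λE₁/(1+λh₁). Equality gives the switch point.
λE₁h₂ = E₂ + λE₂h₁ ⇒ λ = E₂/(E₁h₂ − E₂h₁) = 14/(390 − 238) = 0.09211 per s.

0.092 per s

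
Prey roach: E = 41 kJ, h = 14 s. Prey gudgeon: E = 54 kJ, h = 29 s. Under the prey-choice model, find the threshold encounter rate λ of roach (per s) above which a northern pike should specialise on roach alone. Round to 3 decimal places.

The zero-one rule: include gudgeon iff E₂/h₂ > λE₁/(1+λh₁). Equality gives the switch point.
λE₁h₂ = E₂ + λE₂h₁ ⇒ λ = E₂/(E₁h₂ − E₂h₁) = 54/(1189 − 756) = 0.1247 per s.

0.125 per s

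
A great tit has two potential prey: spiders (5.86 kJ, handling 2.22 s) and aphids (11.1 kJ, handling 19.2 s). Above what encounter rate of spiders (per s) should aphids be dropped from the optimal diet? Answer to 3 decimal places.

At the threshold, the rate on spiders alone equals the profitability of aphids: λ·5.86/(1 + λ·2.22) = 11.1/19.2 = 0.5781.
Rearranging, λ(5.86 − 0.5781×2.22) = 0.5781, so λ = 0.5781/4.577 = 0.1263 per s.

0.126 per s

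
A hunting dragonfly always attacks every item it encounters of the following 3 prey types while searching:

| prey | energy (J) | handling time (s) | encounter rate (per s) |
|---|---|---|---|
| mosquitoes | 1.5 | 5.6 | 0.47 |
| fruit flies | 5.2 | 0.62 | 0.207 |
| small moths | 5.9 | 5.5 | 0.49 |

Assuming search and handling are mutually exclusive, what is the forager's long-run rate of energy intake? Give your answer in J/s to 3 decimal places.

0.724 J/s

R = (0.47×1.5 + 0.207×5.2 + 0.49×5.9) / (1 + 0.47×5.6 + 0.207×0.62 + 0.49×5.5) = 4.672/6.455 = 0.7238 J/s.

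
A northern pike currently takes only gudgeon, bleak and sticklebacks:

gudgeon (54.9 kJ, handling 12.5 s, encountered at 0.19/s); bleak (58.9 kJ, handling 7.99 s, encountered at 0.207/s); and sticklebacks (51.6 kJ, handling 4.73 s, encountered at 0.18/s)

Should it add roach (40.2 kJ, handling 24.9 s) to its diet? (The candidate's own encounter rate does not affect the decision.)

Current rate: (0.19×54.9 + 0.207×58.9 + 0.18×51.6)/(1 + 0.19×12.5 + 0.207×7.99 + 0.18×4.73) = 5.427 kJ/s.
Profitability of roach: 40.2/24.9 = 1.614 kJ/s.
Since 1.614 < R, time spent handling roach is better spent searching.

No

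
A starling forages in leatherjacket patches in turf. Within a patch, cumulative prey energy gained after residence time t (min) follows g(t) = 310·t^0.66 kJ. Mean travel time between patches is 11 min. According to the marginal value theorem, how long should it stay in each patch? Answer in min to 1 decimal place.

By the marginal value theorem, leave when the instantaneous gain rate g'(t) equals the habitat-wide average g(t)/(T + t).
g'(t) = 0.66·310·t^-0.34. Setting 0.66·310·t^-0.34 = 310·t^0.66/(11+t) gives 0.66(11+t) = t, so 0.34·t = 0.66×11.
t* = 0.66×11/0.34 = 21.35 min.

21.4 min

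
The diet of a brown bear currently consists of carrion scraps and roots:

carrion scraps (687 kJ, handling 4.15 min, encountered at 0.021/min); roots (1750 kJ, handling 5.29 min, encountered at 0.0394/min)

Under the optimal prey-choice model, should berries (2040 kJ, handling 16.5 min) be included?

Current rate: (0.021×687 + 0.0394×1750)/(1 + 0.021×4.15 + 0.0394×5.29) = 64.36 kJ/min.
Profitability of berries: 2040/16.5 = 123.6 kJ/min.
123.6 > 64.36, so adding berries raises the average — include it.

Yes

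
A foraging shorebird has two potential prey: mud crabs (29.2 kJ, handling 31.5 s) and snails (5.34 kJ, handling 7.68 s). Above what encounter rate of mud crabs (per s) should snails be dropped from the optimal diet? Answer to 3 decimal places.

0.095 per s

The zero-one rule: include snails iff E₂/h₂ > λE₁/(1+λh₁). Equality gives the switch point.
λE₁h₂ = E₂ + λE₂h₁ ⇒ λ = E₂/(E₁h₂ − E₂h₁) = 5.34/(224.3 − 168.2) = 0.09528 per s.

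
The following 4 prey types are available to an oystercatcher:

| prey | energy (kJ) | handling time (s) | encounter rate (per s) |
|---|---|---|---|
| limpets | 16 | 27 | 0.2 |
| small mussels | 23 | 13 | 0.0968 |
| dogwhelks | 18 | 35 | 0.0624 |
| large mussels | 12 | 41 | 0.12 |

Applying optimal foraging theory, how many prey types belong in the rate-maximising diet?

1

Rank by E/h (kJ/s): small mussels 1.77, limpets 0.593, dogwhelks 0.514, large mussels 0.293. Include each in turn until the next type's E/h falls below the running intake rate.
Rate on top 1: 0.9858. limpets: 0.593 < 0.9858 → exclude; stop.
Optimal diet: small mussels — 1 of 4 types.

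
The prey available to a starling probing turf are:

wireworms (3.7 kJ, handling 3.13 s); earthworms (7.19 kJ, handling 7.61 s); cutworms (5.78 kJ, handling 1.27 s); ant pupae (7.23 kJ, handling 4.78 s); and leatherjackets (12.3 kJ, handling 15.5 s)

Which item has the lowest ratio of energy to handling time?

leatherjackets

Profitability E/h (kJ/s): wireworms = 3.7/3.13 = 1.18, earthworms = 7.19/7.61 = 0.945, cutworms = 5.78/1.27 = 4.55, ant pupae = 7.23/4.78 = 1.51, leatherjackets = 12.3/15.5 = 0.794.
Ranked: cutworms > ant pupae > wireworms > earthworms > leatherjackets.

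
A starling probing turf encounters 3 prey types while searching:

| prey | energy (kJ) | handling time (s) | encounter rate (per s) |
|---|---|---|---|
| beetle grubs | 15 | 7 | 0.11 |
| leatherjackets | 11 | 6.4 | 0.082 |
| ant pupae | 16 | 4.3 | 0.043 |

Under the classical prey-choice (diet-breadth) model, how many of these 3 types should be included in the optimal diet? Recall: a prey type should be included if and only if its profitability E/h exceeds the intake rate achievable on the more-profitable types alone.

3

Profitabilities (E/h, kJ/s): ant pupae 3.72, beetle grubs 2.14, leatherjackets 1.72. Add prey in this order while the next type's profitability exceeds the intake rate on those already taken.
Rate on top 1: 0.5806. beetle grubs: 2.14 > 0.5806 → include.
Rate on top 2: 1.196. leatherjackets: 1.72 > 1.196 → include.
Optimal diet: ant pupae, beetle grubs, leatherjackets — 3 of 3 types.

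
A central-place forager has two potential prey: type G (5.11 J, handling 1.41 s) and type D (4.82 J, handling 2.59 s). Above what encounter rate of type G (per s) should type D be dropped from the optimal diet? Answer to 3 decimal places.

Drop type D once their profitability E₂/h₂ falls below the rate achievable on type G alone: E₂/h₂ = λE₁/(1 + λh₁).
Solve for λ: λE₁h₂ = E₂(1 + λh₁) → λ(E₁h₂ − E₂h₁) = E₂ → λ = E₂/(E₁h₂ − E₂h₁).
λ = 4.82/(5.11×2.59 − 4.82×1.41) = 4.82/6.439 = 0.7486 per s.

0.749 per s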